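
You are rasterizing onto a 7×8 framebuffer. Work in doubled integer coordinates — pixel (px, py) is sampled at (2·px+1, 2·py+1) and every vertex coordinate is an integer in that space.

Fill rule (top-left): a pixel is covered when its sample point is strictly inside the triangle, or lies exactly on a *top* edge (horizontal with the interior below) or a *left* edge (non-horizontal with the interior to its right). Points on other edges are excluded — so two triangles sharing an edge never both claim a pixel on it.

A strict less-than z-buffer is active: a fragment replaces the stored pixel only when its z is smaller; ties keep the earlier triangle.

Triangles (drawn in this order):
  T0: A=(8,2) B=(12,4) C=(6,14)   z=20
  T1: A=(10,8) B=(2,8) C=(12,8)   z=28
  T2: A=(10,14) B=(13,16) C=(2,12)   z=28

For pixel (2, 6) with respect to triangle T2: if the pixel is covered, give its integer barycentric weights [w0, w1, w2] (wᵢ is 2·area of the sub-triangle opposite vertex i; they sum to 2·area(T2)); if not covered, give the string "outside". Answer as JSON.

T0:
  2·area = 52
  edge (8, 2)→(12, 4): d=(4,2) right/bottom  bias=-1
  edge (12, 4)→(6, 14): d=(-6,10) right/bottom  bias=-1
  edge (6, 14)→(8, 2): d=(2,-12) top-left  bias=+0
    (4,1)@(9, 3): e=[2,36,14] → █
    (5,1)@(11, 3): e=[-2,16,38] → ·
    (4,2)@(9, 5): e=[10,24,18] → █
    (5,2)@(11, 5): e=[6,4,42] → █
    (6,2)@(13, 5): e=[2,-16,66] → ·
    (4,3)@(9, 7): e=[18,12,22] → █
    (5,3)@(11, 7): e=[14,-8,46] → ·
    (3,4)@(7, 9): e=[30,20,2] → █
    (4,4)@(9, 9): e=[26,0,26] → ·  [on edge]
    (3,5)@(7, 11): e=[38,8,6] → █
    (4,5)@(9, 11): e=[34,-12,30] → ·
    (3,6)@(7, 13): e=[46,-4,10] → ·
  covered (6 px):
    · · · · · · ·
    · · · · █ · ·
    · · · · █ █ ·
    · · · · █ · ·
    · · · █ · · ·
    · · · █ · · ·
    · · · · · · ·
    · · · · · · ·
T1:
  degenerate (2·area = 0) — covers nothing
T2:
  2·area = 10
  edge (10, 14)→(13, 16): d=(3,2) right/bottom  bias=-1
  edge (13, 16)→(2, 12): d=(-11,-4) top-left  bias=+0
  edge (2, 12)→(10, 14): d=(8,2) right/bottom  bias=-1
    (2,6)@(5, 13): e=[7,1,2] → █
    (3,6)@(7, 13): e=[3,9,-2] → ·
    (2,7)@(5, 15): e=[13,-21,18] → ·
    (5,7)@(11, 15): e=[1,3,6] → █
    (6,7)@(13, 15): e=[-3,11,2] → ·
  covered (2 px):
    · · · · · · ·
    · · · · · · ·
    · · · · · · ·
    · · · · · · ·
    · · · · · · ·
    · · · · · · ·
    · · █ · · · ·
    · · · · · █ ·

Answer: [1,2,7]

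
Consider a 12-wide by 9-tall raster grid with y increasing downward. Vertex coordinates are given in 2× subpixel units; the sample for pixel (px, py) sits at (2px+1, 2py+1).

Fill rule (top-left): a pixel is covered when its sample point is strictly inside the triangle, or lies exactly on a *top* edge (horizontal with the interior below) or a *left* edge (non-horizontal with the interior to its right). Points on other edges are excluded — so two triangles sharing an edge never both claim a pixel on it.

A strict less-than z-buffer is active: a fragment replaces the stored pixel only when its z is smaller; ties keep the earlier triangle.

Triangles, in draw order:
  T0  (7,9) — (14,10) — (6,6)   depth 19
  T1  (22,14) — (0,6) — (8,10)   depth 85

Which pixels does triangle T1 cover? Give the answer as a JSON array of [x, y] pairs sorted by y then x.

T0:
  2·area = 20  (B↔C swapped to make it positive)
  edge (7, 9)→(6, 6): d=(-1,-3) top-left  bias=+0
  edge (6, 6)→(14, 10): d=(8,4) right/bottom  bias=-1
  edge (14, 10)→(7, 9): d=(-7,-1) top-left  bias=+0
    (2,1)@(5, 3): e=[0,-20,40] → .  [on edge]
    (3,3)@(7, 7): e=[2,4,14] → X
    (4,3)@(9, 7): e=[8,-4,16] → .
    (3,4)@(7, 9): e=[0,20,0] → X  [on edge]
    (4,4)@(9, 9): e=[6,12,2] → X
    (5,4)@(11, 9): e=[12,4,4] → X
    (6,4)@(13, 9): e=[18,-4,6] → .
    (3,5)@(7, 11): e=[-2,36,-14] → .
    (4,5)@(9, 11): e=[4,28,-12] → .
    (5,5)@(11, 11): e=[10,20,-10] → .
    (10,5)@(21, 11): e=[40,-20,0] → .  [on edge]
    (4,7)@(9, 15): e=[0,60,-40] → .  [on edge]
  covered (4 px):
    . . . . . . . . . . . .
    . . . . . . . . . . . .
    . . . . . . . . . . . .
    . . . X . . . . . . . .
    . . . X X X . . . . . .
    . . . . . . . . . . . .
    . . . . . . . . . . . .
    . . . . . . . . . . . .
    . . . . . . . . . . . .
T1:
  2·area = 24  (B↔C swapped to make it positive)
  edge (22, 14)→(8, 10): d=(-14,-4) top-left  bias=+0
  edge (8, 10)→(0, 6): d=(-8,-4) top-left  bias=+0
  edge (0, 6)→(22, 14): d=(22,8) right/bottom  bias=-1
    (3,4)@(7, 9): e=[10,4,10] → X
    (4,4)@(9, 9): e=[18,12,-6] → .
    (3,5)@(7, 11): e=[-18,-12,54] → .
    (6,5)@(13, 11): e=[6,12,6] → X
    (7,5)@(15, 11): e=[14,20,-10] → .
    (6,6)@(13, 13): e=[-22,-4,50] → .
    (9,6)@(19, 13): e=[2,20,2] → X
    (10,6)@(21, 13): e=[10,28,-14] → .
    (9,7)@(19, 15): e=[-26,4,46] → .
  covered (3 px):
    . . . . . . . . . . . .
    . . . . . . . . . . . .
    . . . . . . . . . . . .
    . . . . . . . . . . . .
    . . . X . . . . . . . .
    . . . . . . X . . . . .
    . . . . . . . . . X . .
    . . . . . . . . . . . .
    . . . . . . . . . . . .

Answer: [[3,4],[6,5],[9,6]]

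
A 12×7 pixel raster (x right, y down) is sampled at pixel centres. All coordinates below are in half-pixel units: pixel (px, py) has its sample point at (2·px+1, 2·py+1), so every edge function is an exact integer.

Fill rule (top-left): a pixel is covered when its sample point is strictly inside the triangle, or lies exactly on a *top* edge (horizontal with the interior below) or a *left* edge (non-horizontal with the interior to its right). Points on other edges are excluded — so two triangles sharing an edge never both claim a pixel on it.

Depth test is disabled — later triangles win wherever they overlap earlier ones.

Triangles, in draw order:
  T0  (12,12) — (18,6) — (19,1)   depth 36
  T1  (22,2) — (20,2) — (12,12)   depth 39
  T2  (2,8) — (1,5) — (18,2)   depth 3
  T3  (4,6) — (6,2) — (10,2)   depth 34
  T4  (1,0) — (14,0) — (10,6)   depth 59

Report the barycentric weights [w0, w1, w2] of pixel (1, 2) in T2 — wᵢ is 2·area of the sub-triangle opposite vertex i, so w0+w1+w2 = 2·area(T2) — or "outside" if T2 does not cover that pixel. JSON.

T0:
  2·area = 24  (B↔C swapped to make it positive)
  edge (12, 12)→(19, 1): d=(7,-11) top-left  bias=+0
  edge (19, 1)→(18, 6): d=(-1,5) right/bottom  bias=-1
  edge (18, 6)→(12, 12): d=(-6,6) right/bottom  bias=-1
    (9,0)@(19, 1): e=[0,0,24] → .  [on edge]
    (11,0)@(23, 1): e=[44,-20,0] → .  [on edge]
    (10,1)@(21, 3): e=[36,-12,0] → .  [on edge]
    (8,2)@(17, 5): e=[6,6,12] → X
    (9,2)@(19, 5): e=[28,-4,0] → .  [on edge]
    (8,3)@(17, 7): e=[20,4,0] → .  [on edge]
    (7,4)@(15, 9): e=[12,12,0] → .  [on edge]
    (6,5)@(13, 11): e=[4,20,0] → .  [on edge]
    (8,5)@(17, 11): e=[48,0,-24] → .  [on edge]
    (5,6)@(11, 13): e=[-4,28,0] → .  [on edge]
  covered (1 px):
    . . . . . . . . . . . .
    . . . . . . . . . . . .
    . . . . . . . . X . . .
    . . . . . . . . . . . .
    . . . . . . . . . . . .
    . . . . . . . . . . . .
    . . . . . . . . . . . .
T1:
  2·area = 20  (B↔C swapped to make it positive)
  edge (22, 2)→(12, 12): d=(-10,10) right/bottom  bias=-1
  edge (12, 12)→(20, 2): d=(8,-10) top-left  bias=+0
  edge (20, 2)→(22, 2): d=(2,0) top-left  bias=+0
    (11,0)@(23, 1): e=[0,22,-2] → .  [on edge]
    (10,1)@(21, 3): e=[0,18,2] → .  [on edge]
    (9,2)@(19, 5): e=[0,14,6] → .  [on edge]
    (8,3)@(17, 7): e=[0,10,10] → .  [on edge]
    (7,4)@(15, 9): e=[0,6,14] → .  [on edge]
    (6,5)@(13, 11): e=[0,2,18] → .  [on edge]
    (5,6)@(11, 13): e=[0,-2,22] → .  [on edge]
  covered (0 px):
    . . . . . . . . . . . .
    . . . . . . . . . . . .
    . . . . . . . . . . . .
    . . . . . . . . . . . .
    . . . . . . . . . . . .
    . . . . . . . . . . . .
    . . . . . . . . . . . .
T2:
  2·area = 54
  edge (2, 8)→(1, 5): d=(-1,-3) top-left  bias=+0
  edge (1, 5)→(18, 2): d=(17,-3) top-left  bias=+0
  edge (18, 2)→(2, 8): d=(-16,6) right/bottom  bias=-1
    (6,1)@(13, 3): e=[38,2,14] → X
    (7,1)@(15, 3): e=[44,8,2] → X
    (8,1)@(17, 3): e=[50,14,-10] → .
    (0,2)@(1, 5): e=[0,0,54] → X  [on edge]
    (1,2)@(3, 5): e=[6,6,42] → X
    (2,2)@(5, 5): e=[12,12,30] → X
    (3,2)@(7, 5): e=[18,18,18] → X
    (4,2)@(9, 5): e=[24,24,6] → X
    (5,2)@(11, 5): e=[30,30,-6] → .
    (6,2)@(13, 5): e=[36,36,-18] → .
    (7,2)@(15, 5): e=[42,42,-30] → .
    (0,3)@(1, 7): e=[-2,34,22] → .
    (1,5)@(3, 11): e=[0,108,-54] → .  [on edge]
  covered (8 px):
    . . . . . . . . . . . .
    . . . . . . X X . . . .
    X X X X X . . . . . . .
    . X . . . . . . . . . .
    . . . . . . . . . . . .
    . . . . . . . . . . . .
    . . . . . . . . . . . .
T3:
  2·area = 16
  edge (4, 6)→(6, 2): d=(2,-4) top-left  bias=+0
  edge (6, 2)→(10, 2): d=(4,0) top-left  bias=+0
  edge (10, 2)→(4, 6): d=(-6,4) right/bottom  bias=-1
    (3,1)@(7, 3): e=[6,4,6] → X
    (4,1)@(9, 3): e=[14,4,-2] → .
    (2,2)@(5, 5): e=[2,12,2] → X
    (3,2)@(7, 5): e=[10,12,-6] → .
    (2,3)@(5, 7): e=[6,20,-10] → .
  covered (2 px):
    . . . . . . . . . . . .
    . . . X . . . . . . . .
    . . X . . . . . . . . .
    . . . . . . . . . . . .
    . . . . . . . . . . . .
    . . . . . . . . . . . .
    . . . . . . . . . . . .
T4:
  2·area = 78
  edge (1, 0)→(14, 0): d=(13,0) top-left  bias=+0
  edge (14, 0)→(10, 6): d=(-4,6) right/bottom  bias=-1
  edge (10, 6)→(1, 0): d=(-9,-6) top-left  bias=+0
    (1,0)@(3, 1): e=[13,62,3] → X
    (2,0)@(5, 1): e=[13,50,15] → X
    (3,0)@(7, 1): e=[13,38,27] → X
    (4,0)@(9, 1): e=[13,26,39] → X
    (5,0)@(11, 1): e=[13,14,51] → X
    (6,0)@(13, 1): e=[13,2,63] → X
    (7,0)@(15, 1): e=[13,-10,75] → .
    (1,1)@(3, 3): e=[39,54,-15] → .
    (2,1)@(5, 3): e=[39,42,-3] → .
    (3,1)@(7, 3): e=[39,30,9] → X
    (6,1)@(13, 3): e=[39,-6,45] → .
    (3,2)@(7, 5): e=[65,22,-9] → .
  covered (10 px):
    . X X X X X X . . . . .
    . . . X X X . . . . . .
    . . . . X . . . . . . .
    . . . . . . . . . . . .
    . . . . . . . . . . . .
    . . . . . . . . . . . .
    . . . . . . . . . . . .

Result: [6,42,6]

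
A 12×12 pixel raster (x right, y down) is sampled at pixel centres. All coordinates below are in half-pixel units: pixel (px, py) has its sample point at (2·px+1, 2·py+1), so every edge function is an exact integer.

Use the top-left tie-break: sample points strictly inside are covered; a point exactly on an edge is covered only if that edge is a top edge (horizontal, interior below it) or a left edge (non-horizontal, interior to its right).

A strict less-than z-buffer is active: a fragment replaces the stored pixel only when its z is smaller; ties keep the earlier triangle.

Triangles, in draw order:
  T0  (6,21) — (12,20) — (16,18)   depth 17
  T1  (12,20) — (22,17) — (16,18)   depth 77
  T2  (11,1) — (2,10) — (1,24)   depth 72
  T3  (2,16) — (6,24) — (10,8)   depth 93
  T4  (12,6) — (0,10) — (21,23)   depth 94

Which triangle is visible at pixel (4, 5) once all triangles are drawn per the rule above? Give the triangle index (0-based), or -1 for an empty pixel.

T0:
  2·area = 8  (B↔C swapped to make it positive)
  edge (6, 21)→(16, 18): d=(10,-3) top-left  bias=+0
  edge (16, 18)→(12, 20): d=(-4,2) right/bottom  bias=-1
  edge (12, 20)→(6, 21): d=(-6,1) right/bottom  bias=-1
    (6,9)@(13, 19): e=[1,2,5] → X
    (7,9)@(15, 19): e=[7,-2,3] → .
    (6,10)@(13, 21): e=[21,-6,-7] → .
  covered (1 px):
    . . . . . . . . . . . .
    . . . . . . . . . . . .
    . . . . . . . . . . . .
    . . . . . . . . . . . .
    . . . . . . . . . . . .
    . . . . . . . . . . . .
    . . . . . . . . . . . .
    . . . . . . . . . . . .
    . . . . . . . . . . . .
    . . . . . . X . . . . .
    . . . . . . . . . . . .
    . . . . . . . . . . . .
T1:
  2·area = 8  (B↔C swapped to make it positive)
  edge (12, 20)→(16, 18): d=(4,-2) top-left  bias=+0
  edge (16, 18)→(22, 17): d=(6,-1) top-left  bias=+0
  edge (22, 17)→(12, 20): d=(-10,3) right/bottom  bias=-1
    (7,9)@(15, 19): e=[2,5,1] → X
    (8,9)@(17, 19): e=[6,7,-5] → .
    (7,10)@(15, 21): e=[10,17,-19] → .
  covered (1 px):
    . . . . . . . . . . . .
    . . . . . . . . . . . .
    . . . . . . . . . . . .
    . . . . . . . . . . . .
    . . . . . . . . . . . .
    . . . . . . . . . . . .
    . . . . . . . . . . . .
    . . . . . . . . . . . .
    . . . . . . . . . . . .
    . . . . . . . X . . . .
    . . . . . . . . . . . .
    . . . . . . . . . . . .
T2:
  2·area = 117  (B↔C swapped to make it positive)
  edge (11, 1)→(1, 24): d=(-10,23) right/bottom  bias=-1
  edge (1, 24)→(2, 10): d=(1,-14) top-left  bias=+0
  edge (2, 10)→(11, 1): d=(9,-9) top-left  bias=+0
    (5,0)@(11, 1): e=[0,117,0] → .  [on edge]
    (4,1)@(9, 3): e=[26,91,0] → X  [on edge]
    (5,1)@(11, 3): e=[-20,119,18] → .
    (3,2)@(7, 5): e=[52,65,0] → X  [on edge]
    (5,2)@(11, 5): e=[-40,121,36] → .
    (2,3)@(5, 7): e=[78,39,0] → X  [on edge]
    (4,3)@(9, 7): e=[-14,95,36] → .
    (1,4)@(3, 9): e=[104,13,0] → X  [on edge]
    (4,4)@(9, 9): e=[-34,97,54] → .
    (0,5)@(1, 11): e=[130,-13,0] → .  [on edge]
    (1,5)@(3, 11): e=[84,15,18] → X
    (3,5)@(7, 11): e=[-8,71,54] → .
  covered (15 px):
    . . . . . . . . . . . .
    . . . . X . . . . . . .
    . . . X X . . . . . . .
    . . X X . . . . . . . .
    . X X X . . . . . . . .
    . X X . . . . . . . . .
    . X X . . . . . . . . .
    . X . . . . . . . . . .
    . X . . . . . . . . . .
    . X . . . . . . . . . .
    . . . . . . . . . . . .
    . . . . . . . . . . . .
T3:
  2·area = 96  (B↔C swapped to make it positive)
  edge (2, 16)→(10, 8): d=(8,-8) top-left  bias=+0
  edge (10, 8)→(6, 24): d=(-4,16) right/bottom  bias=-1
  edge (6, 24)→(2, 16): d=(-4,-8) top-left  bias=+0
    (8,0)@(17, 1): e=[0,-84,180] → .  [on edge]
    (7,1)@(15, 3): e=[0,-60,156] → .  [on edge]
    (6,2)@(13, 5): e=[0,-36,132] → .  [on edge]
    (5,3)@(11, 7): e=[0,-12,108] → .  [on edge]
    (4,4)@(9, 9): e=[0,12,84] → X  [on edge]
    (5,4)@(11, 9): e=[16,-20,100] → .
    (3,5)@(7, 11): e=[0,36,60] → X  [on edge]
    (5,5)@(11, 11): e=[32,-28,92] → .
    (2,6)@(5, 13): e=[0,60,36] → X  [on edge]
    (4,6)@(9, 13): e=[32,-4,68] → .
    (1,7)@(3, 15): e=[0,84,12] → X  [on edge]
    (4,7)@(9, 15): e=[48,-12,60] → .
    (0,8)@(1, 17): e=[0,108,-12] → .  [on edge]
  covered (14 px):
    . . . . . . . . . . . .
    . . . . . . . . . . . .
    . . . . . . . . . . . .
    . . . . . . . . . . . .
    . . . . X . . . . . . .
    . . . X X . . . . . . .
    . . X X . . . . . . . .
    . X X X . . . . . . . .
    . X X X . . . . . . . .
    . . X X . . . . . . . .
    . . X . . . . . . . . .
    . . . . . . . . . . . .
T4:
  2·area = 240  (B↔C swapped to make it positive)
  edge (12, 6)→(21, 23): d=(9,17) right/bottom  bias=-1
  edge (21, 23)→(0, 10): d=(-21,-13) top-left  bias=+0
  edge (0, 10)→(12, 6): d=(12,-4) top-left  bias=+0
    (10,1)@(21, 3): e=[-180,420,0] → .  [on edge]
    (7,2)@(15, 5): e=[-60,300,0] → .  [on edge]
    (4,3)@(9, 7): e=[60,180,0] → X  [on edge]
    (5,3)@(11, 7): e=[26,206,8] → X
    (6,3)@(13, 7): e=[-8,232,16] → .
    (1,4)@(3, 9): e=[180,60,0] → X  [on edge]
    (2,4)@(5, 9): e=[146,86,8] → X
    (3,4)@(7, 9): e=[112,112,16] → X
    (6,4)@(13, 9): e=[10,190,40] → X
    (7,4)@(15, 9): e=[-24,216,48] → .
    (1,5)@(3, 11): e=[198,18,24] → X
    (7,5)@(15, 11): e=[-6,174,72] → .
    (10,11)@(21, 23): e=[0,0,240] → .  [on edge]
  covered (30 px):
    . . . . . . . . . . . .
    . . . . . . . . . . . .
    . . . . . . . . . . . .
    . . . . X X . . . . . .
    . X X X X X X . . . . .
    . X X X X X X . . . . .
    . . X X X X X X . . . .
    . . . . X X X X . . . .
    . . . . . . X X X . . .
    . . . . . . . X X . . .
    . . . . . . . . . X . .
    . . . . . . . . . . . .

Z-buffer (winner per pixel, '.' = empty):
  . . . . . . . . . . . .
  . . . . 2 . . . . . . .
  . . . 2 2 . . . . . . .
  . . 2 2 4 4 . . . . . .
  . 2 2 2 3 4 4 . . . . .
  . 2 2 3 3 4 4 . . . . .
  . 2 2 3 4 4 4 4 . . . .
  . 2 3 3 4 4 4 4 . . . .
  . 2 3 3 . . 4 4 4 . . .
  . 2 3 3 . . 0 1 4 . . .
  . . 3 . . . . . . 4 . .
  . . . . . . . . . . . .

Final: 3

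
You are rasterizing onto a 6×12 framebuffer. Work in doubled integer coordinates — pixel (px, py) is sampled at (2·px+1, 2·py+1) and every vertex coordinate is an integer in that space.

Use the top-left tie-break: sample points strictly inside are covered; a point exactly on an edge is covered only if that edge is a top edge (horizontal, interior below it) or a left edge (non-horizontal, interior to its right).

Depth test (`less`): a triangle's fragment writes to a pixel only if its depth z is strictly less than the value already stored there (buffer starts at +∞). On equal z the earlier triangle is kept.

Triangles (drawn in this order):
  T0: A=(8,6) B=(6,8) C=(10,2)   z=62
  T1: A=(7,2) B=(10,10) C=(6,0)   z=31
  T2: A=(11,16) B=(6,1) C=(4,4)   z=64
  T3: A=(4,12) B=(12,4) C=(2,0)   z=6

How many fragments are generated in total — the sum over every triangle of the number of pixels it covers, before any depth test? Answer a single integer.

T0:
  2·area = 4
  edge (8, 6)→(6, 8): d=(-2,2) right/bottom  bias=-1
  edge (6, 8)→(10, 2): d=(4,-6) top-left  bias=+0
  edge (10, 2)→(8, 6): d=(-2,4) right/bottom  bias=-1
    (5,1)@(11, 3): e=[0,10,-6] → ·  [on edge]
    (4,2)@(9, 5): e=[0,6,-2] → ·  [on edge]
    (3,3)@(7, 7): e=[0,2,2] → ·  [on edge]
    (2,4)@(5, 9): e=[0,-2,6] → ·  [on edge]
    (1,5)@(3, 11): e=[0,-6,10] → ·  [on edge]
    (0,6)@(1, 13): e=[0,-10,14] → ·  [on edge]
  covered (0 px):
    · · · · · ·
    · · · · · ·
    · · · · · ·
    · · · · · ·
    · · · · · ·
    · · · · · ·
    · · · · · ·
    · · · · · ·
    · · · · · ·
    · · · · · ·
    · · · · · ·
    · · · · · ·
T1:
  2·area = 2
  edge (7, 2)→(10, 10): d=(3,8) right/bottom  bias=-1
  edge (10, 10)→(6, 0): d=(-4,-10) top-left  bias=+0
  edge (6, 0)→(7, 2): d=(1,2) right/bottom  bias=-1
  covered (0 px):
    · · · · · ·
    · · · · · ·
    · · · · · ·
    · · · · · ·
    · · · · · ·
    · · · · · ·
    · · · · · ·
    · · · · · ·
    · · · · · ·
    · · · · · ·
    · · · · · ·
    · · · · · ·
T2:
  2·area = 45  (B↔C swapped to make it positive)
  edge (11, 16)→(4, 4): d=(-7,-12) top-left  bias=+0
  edge (4, 4)→(6, 1): d=(2,-3) top-left  bias=+0
  edge (6, 1)→(11, 16): d=(5,15) right/bottom  bias=-1
    (2,1)@(5, 3): e=[19,1,25] → █
    (3,1)@(7, 3): e=[43,7,-5] → ·
    (2,2)@(5, 5): e=[5,5,35] → █
    (3,2)@(7, 5): e=[29,11,5] → █
    (4,2)@(9, 5): e=[53,17,-25] → ·
    (2,3)@(5, 7): e=[-9,9,45] → ·
    (3,3)@(7, 7): e=[15,15,15] → █
    (4,3)@(9, 7): e=[39,21,-15] → ·
    (3,4)@(7, 9): e=[1,19,25] → █
    (4,4)@(9, 9): e=[25,25,-5] → ·
    (3,5)@(7, 11): e=[-13,23,35] → ·
    (4,5)@(9, 11): e=[11,29,5] → █
  covered (6 px):
    · · · · · ·
    · · █ · · ·
    · · █ █ · ·
    · · · █ · ·
    · · · █ · ·
    · · · · █ ·
    · · · · · ·
    · · · · · ·
    · · · · · ·
    · · · · · ·
    · · · · · ·
    · · · · · ·
T3:
  2·area = 112  (B↔C swapped to make it positive)
  edge (4, 12)→(2, 0): d=(-2,-12) top-left  bias=+0
  edge (2, 0)→(12, 4): d=(10,4) right/bottom  bias=-1
  edge (12, 4)→(4, 12): d=(-8,8) right/bottom  bias=-1
    (1,0)@(3, 1): e=[10,6,96] → █
    (2,0)@(5, 1): e=[34,-2,80] → ·
    (1,1)@(3, 3): e=[6,26,80] → █
    (2,1)@(5, 3): e=[30,18,64] → █
    (3,1)@(7, 3): e=[54,10,48] → █
    (4,1)@(9, 3): e=[78,2,32] → █
    (5,1)@(11, 3): e=[102,-6,16] → ·
    (1,2)@(3, 5): e=[2,46,64] → █
    (5,2)@(11, 5): e=[98,14,0] → ·  [on edge]
    (1,3)@(3, 7): e=[-2,66,48] → ·
    (2,3)@(5, 7): e=[22,58,32] → █
    (4,3)@(9, 7): e=[70,42,0] → ·  [on edge]
    (3,4)@(7, 9): e=[42,70,0] → ·  [on edge]
    (2,5)@(5, 11): e=[14,98,0] → ·  [on edge]
    (1,6)@(3, 13): e=[-14,126,0] → ·  [on edge]
    (0,7)@(1, 15): e=[-42,154,0] → ·  [on edge]
  covered (12 px):
    · █ · · · ·
    · █ █ █ █ ·
    · █ █ █ █ ·
    · · █ █ · ·
    · · █ · · ·
    · · · · · ·
    · · · · · ·
    · · · · · ·
    · · · · · ·
    · · · · · ·
    · · · · · ·
    · · · · · ·

Final: 18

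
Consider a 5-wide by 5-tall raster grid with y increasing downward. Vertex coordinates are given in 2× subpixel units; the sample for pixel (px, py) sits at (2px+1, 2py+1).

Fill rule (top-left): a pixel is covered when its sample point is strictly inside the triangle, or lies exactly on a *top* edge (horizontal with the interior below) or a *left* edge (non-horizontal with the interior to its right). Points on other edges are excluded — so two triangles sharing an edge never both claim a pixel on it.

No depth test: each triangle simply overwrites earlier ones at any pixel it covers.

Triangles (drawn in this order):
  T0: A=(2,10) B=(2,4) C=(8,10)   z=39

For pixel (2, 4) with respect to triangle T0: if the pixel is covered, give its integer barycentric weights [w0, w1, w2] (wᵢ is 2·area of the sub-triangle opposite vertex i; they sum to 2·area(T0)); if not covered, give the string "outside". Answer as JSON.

T0:
  2·area = 36
  edge (2, 10)→(2, 4): d=(0,-6) top-left  bias=+0
  edge (2, 4)→(8, 10): d=(6,6) right/bottom  bias=-1
  edge (8, 10)→(2, 10): d=(-6,0) right/bottom  bias=-1
    (0,1)@(1, 3): e=[-6,0,42] → ·  [on edge]
    (1,2)@(3, 5): e=[6,0,30] → ·  [on edge]
    (1,3)@(3, 7): e=[6,12,18] → █
    (2,3)@(5, 7): e=[18,0,18] → ·  [on edge]
    (1,4)@(3, 9): e=[6,24,6] → █
    (2,4)@(5, 9): e=[18,12,6] → █
    (3,4)@(7, 9): e=[30,0,6] → ·  [on edge]
  covered (3 px):
    · · · · ·
    · · · · ·
    · · · · ·
    · █ · · ·
    · █ █ · ·

Answer: [12,6,18]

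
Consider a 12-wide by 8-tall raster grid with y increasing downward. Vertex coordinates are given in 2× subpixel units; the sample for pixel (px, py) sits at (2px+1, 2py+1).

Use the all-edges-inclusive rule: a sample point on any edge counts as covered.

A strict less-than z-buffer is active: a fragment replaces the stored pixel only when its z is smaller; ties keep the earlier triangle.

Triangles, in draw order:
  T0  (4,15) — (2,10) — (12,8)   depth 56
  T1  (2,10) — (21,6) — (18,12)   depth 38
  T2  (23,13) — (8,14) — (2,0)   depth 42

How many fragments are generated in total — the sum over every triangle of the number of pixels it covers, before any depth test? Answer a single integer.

T0:
  2·area = 54
  edge (4, 15)→(2, 10): d=(-2,-5) inclusive
  edge (2, 10)→(12, 8): d=(10,-2) inclusive
  edge (12, 8)→(4, 15): d=(-8,7) inclusive
    (8,3)@(17, 7): e=[81,0,-27] → .  [on edge]
    (3,4)@(7, 9): e=[27,0,27] → X  [on edge]
    (4,4)@(9, 9): e=[37,4,13] → X
    (5,4)@(11, 9): e=[47,8,-1] → .
    (1,5)@(3, 11): e=[3,12,39] → X
    (2,5)@(5, 11): e=[13,16,25] → X
    (4,5)@(9, 11): e=[33,24,-3] → .
    (1,6)@(3, 13): e=[-1,32,23] → .
    (2,6)@(5, 13): e=[9,36,9] → X
    (3,6)@(7, 13): e=[19,40,-5] → .
    (2,7)@(5, 15): e=[5,56,-7] → .
  covered (6 px):
    . . . . . . . . . . . .
    . . . . . . . . . . . .
    . . . . . . . . . . . .
    . . . . . . . . . . . .
    . . . X X . . . . . . .
    . X X X . . . . . . . .
    . . X . . . . . . . . .
    . . . . . . . . . . . .
T1:
  2·area = 102
  edge (2, 10)→(21, 6): d=(19,-4) inclusive
  edge (21, 6)→(18, 12): d=(-3,6) inclusive
  edge (18, 12)→(2, 10): d=(-16,-2) inclusive
    (8,3)@(17, 7): e=[3,21,78] → X
    (9,3)@(19, 7): e=[11,9,82] → X
    (10,3)@(21, 7): e=[19,-3,86] → .
    (3,4)@(7, 9): e=[1,75,26] → X
    (4,4)@(9, 9): e=[9,63,30] → X
    (5,4)@(11, 9): e=[17,51,34] → X
    (6,4)@(13, 9): e=[25,39,38] → X
    (7,4)@(15, 9): e=[33,27,42] → X
    (10,4)@(21, 9): e=[57,-9,54] → .
    (3,5)@(7, 11): e=[39,69,-6] → .
    (4,5)@(9, 11): e=[47,57,-2] → .
    (5,5)@(11, 11): e=[55,45,2] → X
  covered (13 px):
    . . . . . . . . . . . .
    . . . . . . . . . . . .
    . . . . . . . . . . . .
    . . . . . . . . X X . .
    . . . X X X X X X X . .
    . . . . . X X X X . . .
    . . . . . . . . . . . .
    . . . . . . . . . . . .
T2:
  2·area = 216
  edge (23, 13)→(8, 14): d=(-15,1) inclusive
  edge (8, 14)→(2, 0): d=(-6,-14) inclusive
  edge (2, 0)→(23, 13): d=(21,13) inclusive
    (1,0)@(3, 1): e=[200,8,8] → X
    (2,0)@(5, 1): e=[198,36,-18] → .
    (1,1)@(3, 3): e=[170,-4,50] → .
    (2,1)@(5, 3): e=[168,24,24] → X
    (3,1)@(7, 3): e=[166,52,-2] → .
    (2,2)@(5, 5): e=[138,12,66] → X
    (3,2)@(7, 5): e=[136,40,40] → X
    (4,2)@(9, 5): e=[134,68,14] → X
    (5,2)@(11, 5): e=[132,96,-12] → .
    (2,3)@(5, 7): e=[108,0,108] → X  [on edge]
    (5,3)@(11, 7): e=[102,84,30] → X
    (6,3)@(13, 7): e=[100,112,4] → X
    (11,6)@(23, 13): e=[0,216,0] → X  [on edge]
  covered (30 px):
    . X . . . . . . . . . .
    . . X . . . . . . . . .
    . . X X X . . . . . . .
    . . X X X X X . . . . .
    . . . X X X X X . . . .
    . . . X X X X X X X . .
    . . . . X X X X X X X X
    . . . . . . . . . . . .

Final: 49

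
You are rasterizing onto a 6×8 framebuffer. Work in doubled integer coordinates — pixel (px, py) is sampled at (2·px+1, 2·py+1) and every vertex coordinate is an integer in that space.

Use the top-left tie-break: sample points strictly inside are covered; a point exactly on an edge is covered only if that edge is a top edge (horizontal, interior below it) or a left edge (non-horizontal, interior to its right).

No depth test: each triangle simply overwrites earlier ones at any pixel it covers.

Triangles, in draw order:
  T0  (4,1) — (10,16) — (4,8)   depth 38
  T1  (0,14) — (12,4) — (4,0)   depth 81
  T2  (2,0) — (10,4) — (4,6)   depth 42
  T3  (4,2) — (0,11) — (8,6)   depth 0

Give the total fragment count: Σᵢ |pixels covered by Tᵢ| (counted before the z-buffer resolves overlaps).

T0:
  2·area = 42
  edge (4, 1)→(10, 16): d=(6,15) right/bottom  bias=-1
  edge (10, 16)→(4, 8): d=(-6,-8) top-left  bias=+0
  edge (4, 8)→(4, 1): d=(0,-7) top-left  bias=+0
    (2,2)@(5, 5): e=[9,26,7] → #
    (3,2)@(7, 5): e=[-21,42,21] → ·
    (2,3)@(5, 7): e=[21,14,7] → #
    (3,3)@(7, 7): e=[-9,30,21] → ·
    (2,4)@(5, 9): e=[33,2,7] → #
    (3,4)@(7, 9): e=[3,18,21] → #
    (4,4)@(9, 9): e=[-27,34,35] → ·
    (2,5)@(5, 11): e=[45,-10,7] → ·
    (3,5)@(7, 11): e=[15,6,21] → #
    (4,5)@(9, 11): e=[-15,22,35] → ·
    (3,6)@(7, 13): e=[27,-6,21] → ·
  covered (5 px):
    · · · · · ·
    · · · · · ·
    · · # · · ·
    · · # · · ·
    · · # # · ·
    · · · # · ·
    · · · · · ·
    · · · · · ·
T1:
  2·area = 128  (B↔C swapped to make it positive)
  edge (0, 14)→(4, 0): d=(4,-14) top-left  bias=+0
  edge (4, 0)→(12, 4): d=(8,4) right/bottom  bias=-1
  edge (12, 4)→(0, 14): d=(-12,10) right/bottom  bias=-1
    (2,0)@(5, 1): e=[18,4,106] → #
    (3,0)@(7, 1): e=[46,-4,86] → ·
    (2,1)@(5, 3): e=[26,20,82] → #
    (3,1)@(7, 3): e=[54,12,62] → #
    (4,1)@(9, 3): e=[82,4,42] → #
    (5,1)@(11, 3): e=[110,-4,22] → ·
    (1,2)@(3, 5): e=[6,44,78] → #
    (5,2)@(11, 5): e=[118,12,-2] → ·
    (1,3)@(3, 7): e=[14,60,54] → #
    (4,3)@(9, 7): e=[98,36,-6] → ·
    (1,4)@(3, 9): e=[22,76,30] → #
    (3,4)@(7, 9): e=[78,60,-10] → ·
  covered (16 px):
    · · # · · ·
    · · # # # ·
    · # # # # ·
    · # # # · ·
    · # # · · ·
    # # · · · ·
    # · · · · ·
    · · · · · ·
T2:
  2·area = 40
  edge (2, 0)→(10, 4): d=(8,4) right/bottom  bias=-1
  edge (10, 4)→(4, 6): d=(-6,2) right/bottom  bias=-1
  edge (4, 6)→(2, 0): d=(-2,-6) top-left  bias=+0
    (1,0)@(3, 1): e=[4,32,4] → #
    (2,0)@(5, 1): e=[-4,28,16] → ·
    (1,1)@(3, 3): e=[20,20,0] → #  [on edge]
    (2,1)@(5, 3): e=[12,16,12] → #
    (3,1)@(7, 3): e=[4,12,24] → #
    (4,1)@(9, 3): e=[-4,8,36] → ·
    (1,2)@(3, 5): e=[36,8,-4] → ·
    (2,2)@(5, 5): e=[28,4,8] → #
    (3,2)@(7, 5): e=[20,0,20] → ·  [on edge]
    (0,3)@(1, 7): e=[60,0,-20] → ·  [on edge]
    (2,3)@(5, 7): e=[44,-8,4] → ·
    (2,4)@(5, 9): e=[60,-20,0] → ·  [on edge]
    (3,7)@(7, 15): e=[100,-60,0] → ·  [on edge]
  covered (5 px):
    · # · · · ·
    · # # # · ·
    · · # · · ·
    · · · · · ·
    · · · · · ·
    · · · · · ·
    · · · · · ·
    · · · · · ·
T3:
  2·area = 52  (B↔C swapped to make it positive)
  edge (4, 2)→(8, 6): d=(4,4) right/bottom  bias=-1
  edge (8, 6)→(0, 11): d=(-8,5) right/bottom  bias=-1
  edge (0, 11)→(4, 2): d=(4,-9) top-left  bias=+0
    (1,0)@(3, 1): e=[0,65,-13] → ·  [on edge]
    (2,1)@(5, 3): e=[0,39,13] → ·  [on edge]
    (1,2)@(3, 5): e=[16,33,3] → #
    (2,2)@(5, 5): e=[8,23,21] → #
    (3,2)@(7, 5): e=[0,13,39] → ·  [on edge]
    (1,3)@(3, 7): e=[24,17,11] → #
    (3,3)@(7, 7): e=[8,-3,47] → ·
    (4,3)@(9, 7): e=[0,-13,65] → ·  [on edge]
    (0,4)@(1, 9): e=[40,11,1] → #
    (2,4)@(5, 9): e=[24,-9,37] → ·
    (5,4)@(11, 9): e=[0,-39,91] → ·  [on edge]
    (0,5)@(1, 11): e=[48,-5,9] → ·
  covered (6 px):
    · · · · · ·
    · · · · · ·
    · # # · · ·
    · # # · · ·
    # # · · · ·
    · · · · · ·
    · · · · · ·
    · · · · · ·

Answer: 32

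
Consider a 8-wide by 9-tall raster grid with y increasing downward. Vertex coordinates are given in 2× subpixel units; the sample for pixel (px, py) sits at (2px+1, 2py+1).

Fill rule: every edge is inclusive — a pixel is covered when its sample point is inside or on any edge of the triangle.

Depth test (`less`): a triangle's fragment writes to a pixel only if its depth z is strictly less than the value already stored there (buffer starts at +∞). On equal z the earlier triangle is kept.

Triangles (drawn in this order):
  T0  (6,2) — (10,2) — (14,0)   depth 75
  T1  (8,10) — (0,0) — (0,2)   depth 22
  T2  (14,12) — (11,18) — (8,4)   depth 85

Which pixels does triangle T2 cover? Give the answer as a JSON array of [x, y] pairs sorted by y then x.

T0:
  2·area = 8  (B↔C swapped to make it positive)
  edge (6, 2)→(14, 0): d=(8,-2) inclusive
  edge (14, 0)→(10, 2): d=(-4,2) inclusive
  edge (10, 2)→(6, 2): d=(-4,0) inclusive
    (5,0)@(11, 1): e=[2,2,4] → #
    (6,0)@(13, 1): e=[6,-2,4] → ·
    (5,1)@(11, 3): e=[18,-6,-4] → ·
  covered (1 px):
    · · · · · # · ·
    · · · · · · · ·
    · · · · · · · ·
    · · · · · · · ·
    · · · · · · · ·
    · · · · · · · ·
    · · · · · · · ·
    · · · · · · · ·
    · · · · · · · ·
T1:
  2·area = 16  (B↔C swapped to make it positive)
  edge (8, 10)→(0, 2): d=(-8,-8) inclusive
  edge (0, 2)→(0, 0): d=(0,-2) inclusive
  edge (0, 0)→(8, 10): d=(8,10) inclusive
    (0,1)@(1, 3): e=[0,2,14] → #  [on edge]
    (1,1)@(3, 3): e=[16,6,-6] → ·
    (0,2)@(1, 5): e=[-16,2,30] → ·
    (1,2)@(3, 5): e=[0,6,10] → #  [on edge]
    (2,2)@(5, 5): e=[16,10,-10] → ·
    (1,3)@(3, 7): e=[-16,6,26] → ·
    (2,3)@(5, 7): e=[0,10,6] → #  [on edge]
    (3,3)@(7, 7): e=[16,14,-14] → ·
    (2,4)@(5, 9): e=[-16,10,22] → ·
    (3,4)@(7, 9): e=[0,14,2] → #  [on edge]
    (4,4)@(9, 9): e=[16,18,-18] → ·
    (3,5)@(7, 11): e=[-16,14,18] → ·
    (4,5)@(9, 11): e=[0,18,-2] → ·  [on edge]
    (5,6)@(11, 13): e=[0,22,-6] → ·  [on edge]
    (6,7)@(13, 15): e=[0,26,-10] → ·  [on edge]
    (7,8)@(15, 17): e=[0,30,-14] → ·  [on edge]
  covered (4 px):
    · · · · · · · ·
    # · · · · · · ·
    · # · · · · · ·
    · · # · · · · ·
    · · · # · · · ·
    · · · · · · · ·
    · · · · · · · ·
    · · · · · · · ·
    · · · · · · · ·
T2:
  2·area = 60
  edge (14, 12)→(11, 18): d=(-3,6) inclusive
  edge (11, 18)→(8, 4): d=(-3,-14) inclusive
  edge (8, 4)→(14, 12): d=(6,8) inclusive
    (4,3)@(9, 7): e=[45,5,10] → #
    (5,3)@(11, 7): e=[33,33,-6] → ·
    (4,4)@(9, 9): e=[39,-1,22] → ·
    (5,4)@(11, 9): e=[27,27,6] → #
    (6,4)@(13, 9): e=[15,55,-10] → ·
    (5,5)@(11, 11): e=[21,21,18] → #
    (6,5)@(13, 11): e=[9,49,2] → #
    (7,5)@(15, 11): e=[-3,77,-14] → ·
    (5,6)@(11, 13): e=[15,15,30] → #
    (7,6)@(15, 13): e=[-9,71,-2] → ·
    (5,7)@(11, 15): e=[9,9,42] → #
    (6,7)@(13, 15): e=[-3,37,26] → ·
  covered (8 px):
    · · · · · · · ·
    · · · · · · · ·
    · · · · · · · ·
    · · · · # · · ·
    · · · · · # · ·
    · · · · · # # ·
    · · · · · # # ·
    · · · · · # · ·
    · · · · · # · ·

Answer: [[4,3],[5,4],[5,5],[6,5],[5,6],[6,6],[5,7],[5,8]]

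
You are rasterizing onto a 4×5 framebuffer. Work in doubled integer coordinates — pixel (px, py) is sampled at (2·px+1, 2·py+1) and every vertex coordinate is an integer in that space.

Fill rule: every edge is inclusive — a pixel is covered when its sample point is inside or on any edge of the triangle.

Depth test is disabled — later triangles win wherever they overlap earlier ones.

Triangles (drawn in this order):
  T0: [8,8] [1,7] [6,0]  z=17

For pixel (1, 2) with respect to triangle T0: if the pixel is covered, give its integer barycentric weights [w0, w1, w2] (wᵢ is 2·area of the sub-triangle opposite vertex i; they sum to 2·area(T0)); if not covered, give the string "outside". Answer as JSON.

T0:
  2·area = 54
  edge (8, 8)→(1, 7): d=(-7,-1) inclusive
  edge (1, 7)→(6, 0): d=(5,-7) inclusive
  edge (6, 0)→(8, 8): d=(2,8) inclusive
    (2,1)@(5, 3): e=[32,8,14] → #
    (3,1)@(7, 3): e=[34,22,-2] → ·
    (1,2)@(3, 5): e=[16,4,34] → #
    (3,2)@(7, 5): e=[20,32,2] → #
    (0,3)@(1, 7): e=[0,0,54] → #  [on edge]
    (0,4)@(1, 9): e=[-14,10,58] → ·
    (1,4)@(3, 9): e=[-12,24,42] → ·
    (2,4)@(5, 9): e=[-10,38,26] → ·
    (3,4)@(7, 9): e=[-8,52,10] → ·
  covered (8 px):
    · · · ·
    · · # ·
    · # # #
    # # # #
    · · · ·

Final: [4,34,16]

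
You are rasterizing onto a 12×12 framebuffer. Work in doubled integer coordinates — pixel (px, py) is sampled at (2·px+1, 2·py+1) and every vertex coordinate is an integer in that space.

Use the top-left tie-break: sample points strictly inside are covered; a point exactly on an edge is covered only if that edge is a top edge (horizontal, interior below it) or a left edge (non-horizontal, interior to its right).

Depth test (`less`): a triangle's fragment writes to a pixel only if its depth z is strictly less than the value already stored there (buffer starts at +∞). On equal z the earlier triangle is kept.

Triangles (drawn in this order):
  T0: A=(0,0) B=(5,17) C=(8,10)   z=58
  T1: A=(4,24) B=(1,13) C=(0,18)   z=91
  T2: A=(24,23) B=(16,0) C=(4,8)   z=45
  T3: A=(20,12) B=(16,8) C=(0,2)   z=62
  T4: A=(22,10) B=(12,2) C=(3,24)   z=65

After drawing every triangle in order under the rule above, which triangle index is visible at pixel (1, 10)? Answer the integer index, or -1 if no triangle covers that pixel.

T0:
  2·area = 86  (B↔C swapped to make it positive)
  edge (0, 0)→(8, 10): d=(8,10) right/bottom  bias=-1
  edge (8, 10)→(5, 17): d=(-3,7) right/bottom  bias=-1
  edge (5, 17)→(0, 0): d=(-5,-17) top-left  bias=+0
    (0,1)@(1, 3): e=[14,70,2] → █
    (1,1)@(3, 3): e=[-6,56,36] → ·
    (5,1)@(11, 3): e=[-86,0,172] → ·  [on edge]
    (0,2)@(1, 5): e=[30,64,-8] → ·
    (1,2)@(3, 5): e=[10,50,26] → █
    (2,2)@(5, 5): e=[-10,36,60] → ·
    (1,3)@(3, 7): e=[26,44,16] → █
    (2,3)@(5, 7): e=[6,30,50] → █
    (3,3)@(7, 7): e=[-14,16,84] → ·
    (1,4)@(3, 9): e=[42,38,6] → █
    (3,4)@(7, 9): e=[2,10,74] → █
    (4,4)@(9, 9): e=[-18,-4,108] → ·
    (2,8)@(5, 17): e=[86,0,0] → ·  [on edge]
  covered (11 px):
    · · · · · · · · · · · ·
    █ · · · · · · · · · · ·
    · █ · · · · · · · · · ·
    · █ █ · · · · · · · · ·
    · █ █ █ · · · · · · · ·
    · · █ █ · · · · · · · ·
    · · █ · · · · · · · · ·
    · · █ · · · · · · · · ·
    · · · · · · · · · · · ·
    · · · · · · · · · · · ·
    · · · · · · · · · · · ·
    · · · · · · · · · · · ·
T1:
  2·area = 26  (B↔C swapped to make it positive)
  edge (4, 24)→(0, 18): d=(-4,-6) top-left  bias=+0
  edge (0, 18)→(1, 13): d=(1,-5) top-left  bias=+0
  edge (1, 13)→(4, 24): d=(3,11) right/bottom  bias=-1
    (1,1)@(3, 3): e=[78,0,-52] → ·  [on edge]
    (0,6)@(1, 13): e=[26,0,0] → ·  [on edge]
    (0,7)@(1, 15): e=[18,2,6] → █
    (1,7)@(3, 15): e=[30,12,-16] → ·
    (0,8)@(1, 17): e=[10,4,12] → █
    (1,8)@(3, 17): e=[22,14,-10] → ·
    (0,9)@(1, 19): e=[2,6,18] → █
    (1,9)@(3, 19): e=[14,16,-4] → ·
    (0,10)@(1, 21): e=[-6,8,24] → ·
    (1,10)@(3, 21): e=[6,18,2] → █
    (2,10)@(5, 21): e=[18,28,-20] → ·
    (1,11)@(3, 23): e=[-2,20,8] → ·
  covered (4 px):
    · · · · · · · · · · · ·
    · · · · · · · · · · · ·
    · · · · · · · · · · · ·
    · · · · · · · · · · · ·
    · · · · · · · · · · · ·
    · · · · · · · · · · · ·
    · · · · · · · · · · · ·
    █ · · · · · · · · · · ·
    █ · · · · · · · · · · ·
    █ · · · · · · · · · · ·
    · █ · · · · · · · · · ·
    · · · · · · · · · · · ·
T2:
  2·area = 340  (B↔C swapped to make it positive)
  edge (24, 23)→(4, 8): d=(-20,-15) top-left  bias=+0
  edge (4, 8)→(16, 0): d=(12,-8) top-left  bias=+0
  edge (16, 0)→(24, 23): d=(8,23) right/bottom  bias=-1
    (7,0)@(15, 1): e=[305,4,31] → █
    (8,0)@(17, 1): e=[335,20,-15] → ·
    (6,1)@(13, 3): e=[235,12,93] → █
    (8,1)@(17, 3): e=[295,44,1] → █
    (9,1)@(19, 3): e=[325,60,-45] → ·
    (4,2)@(9, 5): e=[135,4,201] → █
    (5,2)@(11, 5): e=[165,20,155] → █
    (9,2)@(19, 5): e=[285,84,-29] → ·
    (3,3)@(7, 7): e=[65,12,263] → █
    (9,3)@(19, 7): e=[245,108,-13] → ·
    (3,4)@(7, 9): e=[25,36,279] → █
    (9,4)@(19, 9): e=[205,132,3] → █
  covered (43 px):
    · · · · · · · █ · · · ·
    · · · · · · █ █ █ · · ·
    · · · · █ █ █ █ █ · · ·
    · · · █ █ █ █ █ █ · · ·
    · · · █ █ █ █ █ █ █ · ·
    · · · · █ █ █ █ █ █ · ·
    · · · · · █ █ █ █ █ · ·
    · · · · · · · █ █ █ █ ·
    · · · · · · · · █ █ █ ·
    · · · · · · · · · █ █ ·
    · · · · · · · · · · · █
    · · · · · · · · · · · ·
T3:
  2·area = 40  (B↔C swapped to make it positive)
  edge (20, 12)→(0, 2): d=(-20,-10) top-left  bias=+0
  edge (0, 2)→(16, 8): d=(16,6) right/bottom  bias=-1
  edge (16, 8)→(20, 12): d=(4,4) right/bottom  bias=-1
    (4,0)@(9, 1): e=[110,-70,0] → ·  [on edge]
    (5,1)@(11, 3): e=[90,-50,0] → ·  [on edge]
    (3,2)@(7, 5): e=[10,6,24] → █
    (4,2)@(9, 5): e=[30,-6,16] → ·
    (6,2)@(13, 5): e=[70,-30,0] → ·  [on edge]
    (3,3)@(7, 7): e=[-30,38,32] → ·
    (5,3)@(11, 7): e=[10,14,16] → █
    (6,3)@(13, 7): e=[30,2,8] → █
    (7,3)@(15, 7): e=[50,-10,0] → ·  [on edge]
    (5,4)@(11, 9): e=[-30,46,24] → ·
    (6,4)@(13, 9): e=[-10,34,16] → ·
    (7,4)@(15, 9): e=[10,22,8] → █
    (8,4)@(17, 9): e=[30,10,0] → ·  [on edge]
    (9,5)@(19, 11): e=[10,30,0] → ·  [on edge]
    (10,6)@(21, 13): e=[-10,50,0] → ·  [on edge]
    (11,7)@(23, 15): e=[-30,70,0] → ·  [on edge]
  covered (4 px):
    · · · · · · · · · · · ·
    · · · · · · · · · · · ·
    · · · █ · · · · · · · ·
    · · · · · █ █ · · · · ·
    · · · · · · · █ · · · ·
    · · · · · · · · · · · ·
    · · · · · · · · · · · ·
    · · · · · · · · · · · ·
    · · · · · · · · · · · ·
    · · · · · · · · · · · ·
    · · · · · · · · · · · ·
    · · · · · · · · · · · ·
T4:
  2·area = 292  (B↔C swapped to make it positive)
  edge (22, 10)→(3, 24): d=(-19,14) right/bottom  bias=-1
  edge (3, 24)→(12, 2): d=(9,-22) top-left  bias=+0
  edge (12, 2)→(22, 10): d=(10,8) right/bottom  bias=-1
    (6,1)@(13, 3): e=[259,31,2] → █
    (7,1)@(15, 3): e=[231,75,-14] → ·
    (5,2)@(11, 5): e=[249,5,38] → █
    (7,2)@(15, 5): e=[193,93,6] → █
    (8,2)@(17, 5): e=[165,137,-10] → ·
    (5,3)@(11, 7): e=[211,23,58] → █
    (8,3)@(17, 7): e=[127,155,10] → █
    (9,3)@(19, 7): e=[99,199,-6] → ·
    (5,4)@(11, 9): e=[173,41,78] → █
    (9,4)@(19, 9): e=[61,217,14] → █
    (10,4)@(21, 9): e=[33,261,-2] → ·
    (4,5)@(9, 11): e=[163,15,114] → █
  covered (36 px):
    · · · · · · · · · · · ·
    · · · · · · █ · · · · ·
    · · · · · █ █ █ · · · ·
    · · · · · █ █ █ █ · · ·
    · · · · · █ █ █ █ █ · ·
    · · · · █ █ █ █ █ █ · ·
    · · · · █ █ █ █ █ · · ·
    · · · █ █ █ █ █ · · · ·
    · · · █ █ █ · · · · · ·
    · · · █ █ · · · · · · ·
    · · █ █ · · · · · · · ·
    · · · · · · · · · · · ·

Z-buffer (winner per pixel, '.' = empty):
  . . . . . . . 2 . . . .
  0 . . . . . 2 2 2 . . .
  . 0 . 3 2 2 2 2 2 . . .
  . 0 0 2 2 2 2 2 2 . . .
  . 0 0 2 2 2 2 2 2 2 . .
  . . 0 0 2 2 2 2 2 2 . .
  . . 0 . 4 2 2 2 2 2 . .
  1 . 0 4 4 4 4 2 2 2 2 .
  1 . . 4 4 4 . . 2 2 2 .
  1 . . 4 4 . . . . 2 2 .
  . 1 4 4 . . . . . . . 2
  . . . . . . . . . . . .

Result: 1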